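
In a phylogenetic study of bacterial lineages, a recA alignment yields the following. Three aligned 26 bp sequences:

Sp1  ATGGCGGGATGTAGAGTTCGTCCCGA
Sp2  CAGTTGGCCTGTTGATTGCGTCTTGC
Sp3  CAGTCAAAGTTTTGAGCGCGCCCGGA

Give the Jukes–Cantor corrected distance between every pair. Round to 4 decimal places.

Sp1–Sp2: 12/26 sites differ → p ≈ 0.461538, d = −0.75 ln(1 − 0.615384) = 0.716632 ≈ 0.7166.
Sp1–Sp3: 13/26 sites differ → p = 0.5, d = −0.75 ln(1 − 0.666667) = 0.823960 ≈ 0.8240.
Sp2–Sp3: 12/26 sites differ → p ≈ 0.461538, d = −0.75 ln(1 − 0.615384) = 0.716632 ≈ 0.7166.

d(Sp1,Sp2) = 0.7166, d(Sp1,Sp3) = 0.8240, d(Sp2,Sp3) = 0.7166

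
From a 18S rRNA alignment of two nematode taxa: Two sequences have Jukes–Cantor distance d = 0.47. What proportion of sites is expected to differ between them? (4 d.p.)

0.3492

p = (3/4)(1 − e^(−4d/3)) = 0.75 × (1 − e^(-0.626667)) = 0.75 × (1 − 0.534370) = 0.349223.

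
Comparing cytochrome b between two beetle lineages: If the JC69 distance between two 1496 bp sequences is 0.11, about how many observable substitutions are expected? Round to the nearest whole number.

Invert JC69: p = (3/4)(1 − e^(−4d/3)) = 0.75 × (1 − e^(-0.146667)) = 0.75 × (1 − 0.863582) = 0.102314.
Expected differing sites = pL ≈ 0.102314 × 1496 = 153.061744 ≈ 153.

153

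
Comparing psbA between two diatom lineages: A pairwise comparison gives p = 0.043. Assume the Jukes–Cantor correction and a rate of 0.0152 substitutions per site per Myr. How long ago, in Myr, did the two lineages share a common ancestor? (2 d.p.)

d = −(3/4) ln(1 − 4p/3) = −0.75 ln(1 − 0.057333) = −0.75 ln(0.942667)
  = −0.75 × (-0.059042) = 0.044282 substitutions/site.
Under a molecular clock d = 2μt, so t = d/(2μ) = 0.044282 / (2 × 0.0152) = 1.46 Myr.

1.46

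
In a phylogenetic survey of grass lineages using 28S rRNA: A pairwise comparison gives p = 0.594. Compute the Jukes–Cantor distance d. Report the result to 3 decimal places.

d = −(3/4) ln(1 − 4p/3) = −0.75 ln(1 − 0.792) = −0.75 ln(0.208)
  = −0.75 × (-1.570217) = 1.177663 substitutions/site.

1.178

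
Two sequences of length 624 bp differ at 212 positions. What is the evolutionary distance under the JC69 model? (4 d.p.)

0.4525

p = 212/624 ≈ 0.339744.
d = −(3/4) ln(1 − 4p/3) = −0.75 ln(1 − 0.452992) = −0.75 ln(0.547008)
  = −0.75 × (-0.603292) = 0.452469 substitutions/site.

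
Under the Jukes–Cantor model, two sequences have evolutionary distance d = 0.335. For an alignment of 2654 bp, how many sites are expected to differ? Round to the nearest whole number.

Invert JC69: p = (3/4)(1 − e^(−4d/3)) = 0.75 × (1 − e^(-0.446667)) = 0.75 × (1 − 0.639757) = 0.270182.
Expected differing sites = pL ≈ 0.270182 × 2654 = 717.063028 ≈ 717.

717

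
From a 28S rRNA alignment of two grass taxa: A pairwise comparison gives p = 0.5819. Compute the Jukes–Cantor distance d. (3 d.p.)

1.122

d = −(3/4) ln(1 − 4p/3) = −0.75 ln(1 − 0.775867) = −0.75 ln(0.224133)
  = −0.75 × (-1.495516) = 1.121637 substitutions/site.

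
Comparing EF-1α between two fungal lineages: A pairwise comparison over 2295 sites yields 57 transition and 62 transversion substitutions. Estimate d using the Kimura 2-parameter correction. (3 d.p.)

0.054

P = 57/2295 ≈ 0.024837 and Q = 62/2295 ≈ 0.027015.
Under the Kimura two-parameter model, d = −½ ln(1 − 2P − Q) − ¼ ln(1 − 2Q).
1 − 2P − Q = 0.923311, giving −½ ln(0.923311) = 0.039895.
1 − 2Q = 0.94597, giving −¼ ln(0.94597) = 0.013886.
d = 0.039895 + 0.013886 = 0.053781.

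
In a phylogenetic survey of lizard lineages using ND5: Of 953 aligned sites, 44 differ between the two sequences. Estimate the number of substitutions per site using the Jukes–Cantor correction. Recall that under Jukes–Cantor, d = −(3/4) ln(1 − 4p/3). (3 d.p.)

0.048

p = 44/953 ≈ 0.04617.
d = −(3/4) ln(1 − 4p/3) = −0.75 ln(1 − 0.06156) = −0.75 ln(0.93844)
  = −0.75 × (-0.063536) = 0.047652 substitutions/site.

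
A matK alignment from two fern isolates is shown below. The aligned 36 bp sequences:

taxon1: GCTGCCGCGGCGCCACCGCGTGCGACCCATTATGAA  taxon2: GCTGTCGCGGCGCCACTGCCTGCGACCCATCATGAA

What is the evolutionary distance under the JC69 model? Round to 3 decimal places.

The sequences differ at 4 of 36 sites (5, 17, 20, 31), so p = 4/36 ≈ 0.111111.
d = −(3/4) ln(1 − 4p/3) = −0.75 ln(1 − 0.148148) = −0.75 ln(0.851852)
  = −0.75 × (-0.160342) = 0.120257 substitutions/site.

0.120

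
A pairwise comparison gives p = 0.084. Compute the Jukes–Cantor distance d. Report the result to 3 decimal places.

d = −(3/4) ln(1 − 4p/3) = −0.75 ln(1 − 0.112) = −0.75 ln(0.888)
  = −0.75 × (-0.118784) = 0.089088 substitutions/site.

0.089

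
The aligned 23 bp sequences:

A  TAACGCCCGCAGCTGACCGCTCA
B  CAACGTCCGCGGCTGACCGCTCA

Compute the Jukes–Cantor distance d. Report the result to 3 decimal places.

0.143

The sequences differ at 3 of 23 sites (1, 6, 11), so p = 3/23 ≈ 0.130435.
d = −(3/4) ln(1 − 4p/3) = −0.75 ln(1 − 0.173913) = −0.75 ln(0.826087)
  = −0.75 × (-0.191055) = 0.143291 substitutions/site.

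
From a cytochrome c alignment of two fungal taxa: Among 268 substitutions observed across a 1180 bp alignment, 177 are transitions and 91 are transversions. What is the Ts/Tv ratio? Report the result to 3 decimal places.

R = 177/91 = 1.945054… ≈ 1.945 (to 3 d.p.).

1.945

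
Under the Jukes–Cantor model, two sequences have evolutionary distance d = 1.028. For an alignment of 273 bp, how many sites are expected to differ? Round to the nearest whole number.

Invert JC69: p = (3/4)(1 − e^(−4d/3)) = 0.75 × (1 − e^(-1.370667)) = 0.75 × (1 − 0.253938) = 0.559547.
Expected differing sites = pL ≈ 0.559547 × 273 = 152.756331 ≈ 153.

153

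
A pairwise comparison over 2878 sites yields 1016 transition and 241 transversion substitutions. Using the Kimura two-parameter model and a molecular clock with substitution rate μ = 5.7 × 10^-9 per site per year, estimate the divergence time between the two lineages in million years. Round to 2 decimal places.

72.42

P = 1016/2878 ≈ 0.353023 and Q = 241/2878 ≈ 0.083739.
Under the Kimura two-parameter model, d = −½ ln(1 − 2P − Q) − ¼ ln(1 − 2Q).
1 − 2P − Q = 0.210215, giving −½ ln(0.210215) = 0.779812.
1 − 2Q = 0.832522, giving −¼ ln(0.832522) = 0.045824.
d = 0.779812 + 0.045824 = 0.825636.
Under a molecular clock d = 2μt, so t = d/(2μ) = 0.825636 / (2 × 5.7 × 10^-9) = 72.42 million years.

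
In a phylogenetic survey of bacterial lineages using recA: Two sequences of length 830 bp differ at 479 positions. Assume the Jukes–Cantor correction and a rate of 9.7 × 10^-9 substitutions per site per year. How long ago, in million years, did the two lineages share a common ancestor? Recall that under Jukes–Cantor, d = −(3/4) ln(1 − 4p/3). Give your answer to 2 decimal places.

p = 479/830 ≈ 0.577108.
d = −(3/4) ln(1 − 4p/3) = −0.75 ln(1 − 0.769477) = −0.75 ln(0.230523)
  = −0.75 × (-1.467405) = 1.100554 substitutions/site.
Under a molecular clock d = 2μt, so t = d/(2μ) = 1.100554 / (2 × 9.7 × 10^-9) = 56.73 million years.

56.73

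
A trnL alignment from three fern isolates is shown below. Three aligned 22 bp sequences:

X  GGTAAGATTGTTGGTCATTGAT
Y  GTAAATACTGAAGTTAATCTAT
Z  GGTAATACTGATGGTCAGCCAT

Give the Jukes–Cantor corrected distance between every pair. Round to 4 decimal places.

X–Y: 10/22 sites differ → p ≈ 0.454545, d = −0.75 ln(1 − 0.60606) = 0.698667 ≈ 0.6987.
X–Z: 6/22 sites differ → p ≈ 0.272727, d = −0.75 ln(1 − 0.363636) = 0.338988 ≈ 0.3390.
Y–Z: 7/22 sites differ → p ≈ 0.318182, d = −0.75 ln(1 − 0.424243) = 0.414052 ≈ 0.4141.

d(X,Y) = 0.6987, d(X,Z) = 0.3390, d(Y,Z) = 0.4141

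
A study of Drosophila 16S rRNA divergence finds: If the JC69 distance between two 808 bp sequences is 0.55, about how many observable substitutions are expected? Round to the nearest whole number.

Invert JC69: p = (3/4)(1 − e^(−4d/3)) = 0.75 × (1 − e^(-0.733333)) = 0.75 × (1 − 0.480305) = 0.389771.
Expected differing sites = pL ≈ 0.389771 × 808 = 314.934968 ≈ 315.

315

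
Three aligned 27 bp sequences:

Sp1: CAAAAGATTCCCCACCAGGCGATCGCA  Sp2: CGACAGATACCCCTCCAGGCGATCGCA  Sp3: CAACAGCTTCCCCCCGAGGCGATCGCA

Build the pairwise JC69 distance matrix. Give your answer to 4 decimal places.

Sp1–Sp2: 4/27 sites differ → p ≈ 0.148148, d = −0.75 ln(1 − 0.197531) = 0.165047 ≈ 0.1650.
Sp1–Sp3: 4/27 sites differ → p ≈ 0.148148, d = −0.75 ln(1 − 0.197531) = 0.165047 ≈ 0.1650.
Sp2–Sp3: 5/27 sites differ → p ≈ 0.185185, d = −0.75 ln(1 − 0.246913) = 0.212681 ≈ 0.2127.

d(Sp1,Sp2) = 0.1650, d(Sp1,Sp3) = 0.1650, d(Sp2,Sp3) = 0.2127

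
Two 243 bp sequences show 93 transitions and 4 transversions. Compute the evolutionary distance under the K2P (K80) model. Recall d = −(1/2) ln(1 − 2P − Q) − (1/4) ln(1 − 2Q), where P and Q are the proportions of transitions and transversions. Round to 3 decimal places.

P = 93/243 ≈ 0.382716 and Q = 4/243 ≈ 0.016461.
Under the Kimura two-parameter model, d = −½ ln(1 − 2P − Q) − ¼ ln(1 − 2Q).
1 − 2P − Q = 0.218107, giving −½ ln(0.218107) = 0.761385.
1 − 2Q = 0.967078, giving −¼ ln(0.967078) = 0.008369.
d = 0.761385 + 0.008369 = 0.769754.

0.770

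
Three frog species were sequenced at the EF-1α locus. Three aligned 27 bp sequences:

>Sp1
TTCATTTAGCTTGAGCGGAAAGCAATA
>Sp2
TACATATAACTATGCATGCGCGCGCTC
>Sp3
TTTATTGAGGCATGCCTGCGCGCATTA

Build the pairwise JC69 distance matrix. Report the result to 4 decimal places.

Sp1–Sp2: 15/27 sites differ → p ≈ 0.555556, d = −0.75 ln(1 − 0.740741) = 1.012446 ≈ 1.0124.
Sp1–Sp3: 13/27 sites differ → p ≈ 0.481481, d = −0.75 ln(1 − 0.641975) = 0.770364 ≈ 0.7704.
Sp2–Sp3: 11/27 sites differ → p ≈ 0.407407, d = −0.75 ln(1 − 0.543209) = 0.587647 ≈ 0.5876.

d(Sp1,Sp2) = 1.0124, d(Sp1,Sp3) = 0.7704, d(Sp2,Sp3) = 0.5876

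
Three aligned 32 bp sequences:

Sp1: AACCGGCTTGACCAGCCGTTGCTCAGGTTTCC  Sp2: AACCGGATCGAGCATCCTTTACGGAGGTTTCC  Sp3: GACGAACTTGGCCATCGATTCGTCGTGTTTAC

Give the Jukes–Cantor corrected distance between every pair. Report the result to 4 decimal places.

Sp1–Sp2: 8/32 sites differ → p = 0.25, d = −0.75 ln(1 − 0.333333) = 0.304098 ≈ 0.3041.
Sp1–Sp3: 13/32 sites differ → p = 0.40625, d = −0.75 ln(1 − 0.541667) = 0.585119 ≈ 0.5851.
Sp2–Sp3: 17/32 sites differ → p = 0.53125, d = −0.75 ln(1 − 0.708333) = 0.924107 ≈ 0.9241.

d(Sp1,Sp2) = 0.3041, d(Sp1,Sp3) = 0.5851, d(Sp2,Sp3) = 0.9241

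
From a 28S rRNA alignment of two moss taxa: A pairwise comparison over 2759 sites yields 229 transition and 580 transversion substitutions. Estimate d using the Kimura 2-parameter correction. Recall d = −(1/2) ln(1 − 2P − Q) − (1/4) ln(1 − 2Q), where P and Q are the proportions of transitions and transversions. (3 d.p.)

0.372

P = 229/2759 ≈ 0.083001 and Q = 580/2759 ≈ 0.210221.
Under the Kimura two-parameter model, d = −½ ln(1 − 2P − Q) − ¼ ln(1 − 2Q).
1 − 2P − Q = 0.623777, giving −½ ln(0.623777) = 0.235981.
1 − 2Q = 0.579558, giving −¼ ln(0.579558) = 0.136372.
d = 0.235981 + 0.136372 = 0.372353.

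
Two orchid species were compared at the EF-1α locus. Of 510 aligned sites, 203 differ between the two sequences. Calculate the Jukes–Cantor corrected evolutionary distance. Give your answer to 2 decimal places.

p = 203/510 ≈ 0.398039.
d = −(3/4) ln(1 − 4p/3) = −0.75 ln(1 − 0.530719) = −0.75 ln(0.469281)
  = −0.75 × (-0.756554) = 0.567416 substitutions/site.

0.57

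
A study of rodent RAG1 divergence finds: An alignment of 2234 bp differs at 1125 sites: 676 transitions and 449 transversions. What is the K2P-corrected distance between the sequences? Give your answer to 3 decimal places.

P = 676/2234 ≈ 0.302596 and Q = 449/2234 ≈ 0.200985.
Under the Kimura two-parameter model, d = −½ ln(1 − 2P − Q) − ¼ ln(1 − 2Q).
1 − 2P − Q = 0.193823, giving −½ ln(0.193823) = 0.820405.
1 − 2Q = 0.59803, giving −¼ ln(0.59803) = 0.128529.
d = 0.820405 + 0.128529 = 0.948934.

0.949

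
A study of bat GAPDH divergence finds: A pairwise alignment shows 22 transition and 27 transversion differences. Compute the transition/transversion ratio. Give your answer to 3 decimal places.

R = 22/27 = 0.814814… ≈ 0.815 (to 3 d.p.).

0.815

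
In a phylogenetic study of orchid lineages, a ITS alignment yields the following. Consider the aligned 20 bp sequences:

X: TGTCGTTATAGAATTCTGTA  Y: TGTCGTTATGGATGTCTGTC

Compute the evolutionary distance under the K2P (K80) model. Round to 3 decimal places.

Of 20 sites, 1 differences are transitions and 3 are transversions, so P = 1/20 = 0.05 and Q = 3/20 = 0.15.
Under the Kimura two-parameter model, d = −½ ln(1 − 2P − Q) − ¼ ln(1 − 2Q).
1 − 2P − Q = 0.75, giving −½ ln(0.75) = 0.143841.
1 − 2Q = 0.7, giving −¼ ln(0.7) = 0.089169.
d = 0.143841 + 0.089169 = 0.233010.

0.233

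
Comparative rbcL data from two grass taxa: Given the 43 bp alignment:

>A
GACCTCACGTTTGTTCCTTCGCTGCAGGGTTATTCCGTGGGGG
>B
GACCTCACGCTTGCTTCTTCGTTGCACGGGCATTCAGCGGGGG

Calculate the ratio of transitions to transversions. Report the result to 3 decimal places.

2.000

Transitions are A↔G and C↔T; transversions are all other mismatches.
Transitions: 6. Transversions: 3.
R = 6/3 = 2.000.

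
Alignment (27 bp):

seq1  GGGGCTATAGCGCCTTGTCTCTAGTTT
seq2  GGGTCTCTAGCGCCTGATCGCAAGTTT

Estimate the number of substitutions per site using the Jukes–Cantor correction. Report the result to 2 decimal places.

0.26

The sequences differ at 6 of 27 sites (4, 7, 16, 17, 20, 22), so p = 6/27 ≈ 0.222222.
d = −(3/4) ln(1 − 4p/3) = −0.75 ln(1 − 0.296296) = −0.75 ln(0.703704)
  = −0.75 × (-0.351397) = 0.263548 substitutions/site.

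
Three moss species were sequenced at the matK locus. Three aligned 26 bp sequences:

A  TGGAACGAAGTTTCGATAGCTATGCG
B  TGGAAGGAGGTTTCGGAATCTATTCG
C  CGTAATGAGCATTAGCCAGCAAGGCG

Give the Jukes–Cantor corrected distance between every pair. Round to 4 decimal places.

A–B: 6/26 sites differ → p ≈ 0.230769, d = −0.75 ln(1 − 0.307692) = 0.275793 ≈ 0.2758.
A–C: 11/26 sites differ → p ≈ 0.423077, d = −0.75 ln(1 − 0.564103) = 0.622762 ≈ 0.6228.
B–C: 12/26 sites differ → p ≈ 0.461538, d = −0.75 ln(1 − 0.615384) = 0.716632 ≈ 0.7166.

d(A,B) = 0.2758, d(A,C) = 0.6228, d(B,C) = 0.7166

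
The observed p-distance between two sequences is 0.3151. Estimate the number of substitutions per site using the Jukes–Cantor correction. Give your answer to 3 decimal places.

d = −(3/4) ln(1 − 4p/3) = −0.75 ln(1 − 0.420133) = −0.75 ln(0.579867)
  = −0.75 × (-0.544957) = 0.408718 substitutions/site.

0.409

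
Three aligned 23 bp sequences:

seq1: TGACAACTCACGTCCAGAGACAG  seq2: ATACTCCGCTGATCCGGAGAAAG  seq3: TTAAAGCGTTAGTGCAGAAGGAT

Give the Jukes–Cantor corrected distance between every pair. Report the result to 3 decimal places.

d(seq1,seq2) = 0.650, d(seq1,seq3) = 0.892, d(seq2,seq3) = 1.051

seq1–seq2: 10/23 sites differ → p ≈ 0.434783, d = −0.75 ln(1 − 0.579711) = 0.650110 ≈ 0.650.
seq1–seq3: 12/23 sites differ → p ≈ 0.521739, d = −0.75 ln(1 − 0.695652) = 0.892188 ≈ 0.892.
seq2–seq3: 13/23 sites differ → p ≈ 0.565217, d = −0.75 ln(1 − 0.753623) = 1.050669 ≈ 1.051.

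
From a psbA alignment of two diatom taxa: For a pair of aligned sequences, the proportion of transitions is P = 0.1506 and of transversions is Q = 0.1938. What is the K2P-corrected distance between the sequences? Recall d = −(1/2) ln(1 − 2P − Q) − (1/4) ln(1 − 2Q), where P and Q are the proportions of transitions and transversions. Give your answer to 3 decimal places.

Under the Kimura two-parameter model, d = −½ ln(1 − 2P − Q) − ¼ ln(1 − 2Q).
1 − 2P − Q = 0.505, giving −½ ln(0.505) = 0.341598.
1 − 2Q = 0.6124, giving −¼ ln(0.6124) = 0.122592.
d = 0.341598 + 0.122592 = 0.464190.

0.464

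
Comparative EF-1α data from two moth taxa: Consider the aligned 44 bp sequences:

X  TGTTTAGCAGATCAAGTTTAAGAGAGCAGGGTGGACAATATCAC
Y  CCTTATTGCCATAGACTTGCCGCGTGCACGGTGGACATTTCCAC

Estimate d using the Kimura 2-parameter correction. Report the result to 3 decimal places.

Of 44 sites, 3 differences are transitions and 17 are transversions, so P = 3/44 ≈ 0.068182 and Q = 17/44 ≈ 0.386364.
Under the Kimura two-parameter model, d = −½ ln(1 − 2P − Q) − ¼ ln(1 − 2Q).
1 − 2P − Q = 0.477272, giving −½ ln(0.477272) = 0.369834.
1 − 2Q = 0.227272, giving −¼ ln(0.227272) = 0.370402.
d = 0.369834 + 0.370402 = 0.740236.

0.740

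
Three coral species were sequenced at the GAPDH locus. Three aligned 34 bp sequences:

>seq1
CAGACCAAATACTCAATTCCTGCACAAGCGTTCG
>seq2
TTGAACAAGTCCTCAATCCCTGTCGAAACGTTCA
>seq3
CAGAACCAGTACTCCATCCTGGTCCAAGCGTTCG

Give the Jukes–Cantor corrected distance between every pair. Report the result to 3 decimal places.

seq1–seq2: 11/34 sites differ → p ≈ 0.323529, d = −0.75 ln(1 − 0.431372) = 0.423397 ≈ 0.423.
seq1–seq3: 9/34 sites differ → p ≈ 0.264706, d = −0.75 ln(1 − 0.352941) = 0.326488 ≈ 0.326.
seq2–seq3: 10/34 sites differ → p ≈ 0.294118, d = −0.75 ln(1 − 0.392157) = 0.373379 ≈ 0.373.

d(seq1,seq2) = 0.423, d(seq1,seq3) = 0.326, d(seq2,seq3) = 0.373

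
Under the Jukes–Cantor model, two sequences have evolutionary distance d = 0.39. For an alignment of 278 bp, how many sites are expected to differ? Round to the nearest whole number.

Invert JC69: p = (3/4)(1 − e^(−4d/3)) = 0.75 × (1 − e^(-0.52)) = 0.75 × (1 − 0.594521) = 0.304109.
Expected differing sites = pL ≈ 0.304109 × 278 = 84.542302 ≈ 85.

85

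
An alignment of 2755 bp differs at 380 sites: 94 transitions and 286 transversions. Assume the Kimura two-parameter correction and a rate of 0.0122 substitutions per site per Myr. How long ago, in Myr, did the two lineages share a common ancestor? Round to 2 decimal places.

P = 94/2755 ≈ 0.03412 and Q = 286/2755 ≈ 0.103811.
Under the Kimura two-parameter model, d = −½ ln(1 − 2P − Q) − ¼ ln(1 − 2Q).
1 − 2P − Q = 0.827949, giving −½ ln(0.827949) = 0.094402.
1 − 2Q = 0.792378, giving −¼ ln(0.792378) = 0.058179.
d = 0.094402 + 0.058179 = 0.152581.
Under a molecular clock d = 2μt, so t = d/(2μ) = 0.152581 / (2 × 0.0122) = 6.25 Myr.

6.25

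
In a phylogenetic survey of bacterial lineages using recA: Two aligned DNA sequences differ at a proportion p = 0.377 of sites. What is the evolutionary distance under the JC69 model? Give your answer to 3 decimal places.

0.524

d = −(3/4) ln(1 − 4p/3) = −0.75 ln(1 − 0.502667) = −0.75 ln(0.497333)
  = −0.75 × (-0.698495) = 0.523871 substitutions/site.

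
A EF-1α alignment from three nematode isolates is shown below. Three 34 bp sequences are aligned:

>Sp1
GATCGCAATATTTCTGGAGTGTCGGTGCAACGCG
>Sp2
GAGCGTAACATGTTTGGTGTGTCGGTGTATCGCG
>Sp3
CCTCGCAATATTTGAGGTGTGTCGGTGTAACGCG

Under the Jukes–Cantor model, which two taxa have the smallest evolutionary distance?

Sp1 and Sp3

Sp1–Sp2: 8/34 differ, p = 0.235, d = 0.282.
Sp1–Sp3: 6/34 differ, p = 0.176, d = 0.201.
Sp2–Sp3: 9/34 differ, p = 0.265, d = 0.326.
The smallest distance is between Sp1 and Sp3.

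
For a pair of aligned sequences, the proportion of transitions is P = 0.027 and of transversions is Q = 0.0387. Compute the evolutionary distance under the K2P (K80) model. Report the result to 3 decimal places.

0.069

Under the Kimura two-parameter model, d = −½ ln(1 − 2P − Q) − ¼ ln(1 − 2Q).
1 − 2P − Q = 0.9073, giving −½ ln(0.9073) = 0.048641.
1 − 2Q = 0.9226, giving −¼ ln(0.9226) = 0.020140.
d = 0.048641 + 0.020140 = 0.068781.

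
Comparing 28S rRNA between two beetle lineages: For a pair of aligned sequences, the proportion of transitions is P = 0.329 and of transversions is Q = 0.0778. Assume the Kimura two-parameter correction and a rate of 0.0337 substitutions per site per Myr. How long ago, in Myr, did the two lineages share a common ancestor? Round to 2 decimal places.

10.50

Under the Kimura two-parameter model, d = −½ ln(1 − 2P − Q) − ¼ ln(1 − 2Q).
1 − 2P − Q = 0.2642, giving −½ ln(0.2642) = 0.665524.
1 − 2Q = 0.8444, giving −¼ ln(0.8444) = 0.042282.
d = 0.665524 + 0.042282 = 0.707806.
Under a molecular clock d = 2μt, so t = d/(2μ) = 0.707806 / (2 × 0.0337) = 10.50 Myr.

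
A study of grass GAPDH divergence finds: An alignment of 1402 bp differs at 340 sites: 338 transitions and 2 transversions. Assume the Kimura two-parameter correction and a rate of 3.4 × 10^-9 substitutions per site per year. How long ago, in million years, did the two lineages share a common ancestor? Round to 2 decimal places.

48.70

P = 338/1402 ≈ 0.241084 and Q = 2/1402 ≈ 0.001427.
Under the Kimura two-parameter model, d = −½ ln(1 − 2P − Q) − ¼ ln(1 − 2Q).
1 − 2P − Q = 0.516405, giving −½ ln(0.516405) = 0.330432.
1 − 2Q = 0.997146, giving −¼ ln(0.997146) = 0.000715.
d = 0.330432 + 0.000715 = 0.331147.
Under a molecular clock d = 2μt, so t = d/(2μ) = 0.331147 / (2 × 3.4 × 10^-9) = 48.70 million years.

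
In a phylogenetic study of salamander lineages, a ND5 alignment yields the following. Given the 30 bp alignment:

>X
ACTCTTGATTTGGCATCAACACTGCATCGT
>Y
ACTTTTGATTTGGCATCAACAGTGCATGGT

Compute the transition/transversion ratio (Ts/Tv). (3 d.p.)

Transitions are A↔G and C↔T; transversions are all other mismatches.
Transitions: 1. Transversions: 2.
R = 1/2 = 0.500.

0.500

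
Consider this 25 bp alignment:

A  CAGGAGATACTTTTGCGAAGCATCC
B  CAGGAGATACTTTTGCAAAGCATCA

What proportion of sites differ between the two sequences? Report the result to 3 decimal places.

0.080

The sequences differ at 2 of 25 positions (sites 17, 25).
p = 2/25 = 0.080.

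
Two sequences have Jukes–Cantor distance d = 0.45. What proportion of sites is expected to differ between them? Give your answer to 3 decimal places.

0.338

p = (3/4)(1 − e^(−4d/3)) = 0.75 × (1 − e^(-0.6)) = 0.75 × (1 − 0.548812) = 0.338391.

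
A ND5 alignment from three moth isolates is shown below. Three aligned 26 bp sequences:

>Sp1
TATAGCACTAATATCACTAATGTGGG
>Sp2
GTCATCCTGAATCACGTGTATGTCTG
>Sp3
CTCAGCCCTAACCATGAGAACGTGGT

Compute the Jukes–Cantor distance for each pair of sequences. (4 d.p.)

d(Sp1,Sp2) = 1.0998, d(Sp1,Sp3) = 0.8240, d(Sp2,Sp3) = 0.7166

Sp1–Sp2: 15/26 sites differ → p ≈ 0.576923, d = −0.75 ln(1 − 0.769231) = 1.099754 ≈ 1.0998.
Sp1–Sp3: 13/26 sites differ → p = 0.5, d = −0.75 ln(1 − 0.666667) = 0.823960 ≈ 0.8240.
Sp2–Sp3: 12/26 sites differ → p ≈ 0.461538, d = −0.75 ln(1 − 0.615384) = 0.716632 ≈ 0.7166.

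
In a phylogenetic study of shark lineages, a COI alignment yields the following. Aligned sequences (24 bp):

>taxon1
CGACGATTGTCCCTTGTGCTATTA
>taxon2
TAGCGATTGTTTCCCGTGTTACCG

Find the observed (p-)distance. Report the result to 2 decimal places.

The sequences differ at 11 of 24 positions.
p = 11/24 = 0.458333… ≈ 0.46 (to 2 d.p.).

0.46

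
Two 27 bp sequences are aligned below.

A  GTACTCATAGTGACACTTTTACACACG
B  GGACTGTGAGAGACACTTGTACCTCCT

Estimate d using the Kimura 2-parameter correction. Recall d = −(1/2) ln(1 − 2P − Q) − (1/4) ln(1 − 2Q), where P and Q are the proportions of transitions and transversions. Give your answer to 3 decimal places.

Of 27 sites, 1 differences are transitions and 9 are transversions, so P = 1/27 ≈ 0.037037 and Q = 9/27 ≈ 0.333333.
Under the Kimura two-parameter model, d = −½ ln(1 − 2P − Q) − ¼ ln(1 − 2Q).
1 − 2P − Q = 0.592593, giving −½ ln(0.592593) = 0.261624.
1 − 2Q = 0.333334, giving −¼ ln(0.333334) = 0.274653.
d = 0.261624 + 0.274653 = 0.536277.

0.536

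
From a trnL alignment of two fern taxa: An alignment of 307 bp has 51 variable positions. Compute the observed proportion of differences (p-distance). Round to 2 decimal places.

0.17

p = 51/307 = 0.166123… ≈ 0.17 (to 2 d.p.).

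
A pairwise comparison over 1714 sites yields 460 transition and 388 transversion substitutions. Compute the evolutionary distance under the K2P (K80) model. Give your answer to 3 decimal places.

P = 460/1714 ≈ 0.268378 and Q = 388/1714 ≈ 0.226371.
Under the Kimura two-parameter model, d = −½ ln(1 − 2P − Q) − ¼ ln(1 − 2Q).
1 − 2P − Q = 0.236873, giving −½ ln(0.236873) = 0.720116.
1 − 2Q = 0.547258, giving −¼ ln(0.547258) = 0.150709.
d = 0.720116 + 0.150709 = 0.870825.

0.871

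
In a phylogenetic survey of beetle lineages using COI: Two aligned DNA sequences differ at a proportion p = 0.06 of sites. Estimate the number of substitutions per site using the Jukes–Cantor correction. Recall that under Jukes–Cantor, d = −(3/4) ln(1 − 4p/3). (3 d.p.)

0.063

d = −(3/4) ln(1 − 4p/3) = −0.75 ln(1 − 0.08) = −0.75 ln(0.92)
  = −0.75 × (-0.083382) = 0.062537 substitutions/site.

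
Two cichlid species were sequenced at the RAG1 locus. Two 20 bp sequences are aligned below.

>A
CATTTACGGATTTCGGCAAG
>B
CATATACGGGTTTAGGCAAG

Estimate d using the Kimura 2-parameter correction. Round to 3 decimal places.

Of 20 sites, 1 differences are transitions and 2 are transversions, so P = 1/20 = 0.05 and Q = 2/20 = 0.1.
Under the Kimura two-parameter model, d = −½ ln(1 − 2P − Q) − ¼ ln(1 − 2Q).
1 − 2P − Q = 0.8, giving −½ ln(0.8) = 0.111572.
1 − 2Q = 0.8, giving −¼ ln(0.8) = 0.055786.
d = 0.111572 + 0.055786 = 0.167358.

0.167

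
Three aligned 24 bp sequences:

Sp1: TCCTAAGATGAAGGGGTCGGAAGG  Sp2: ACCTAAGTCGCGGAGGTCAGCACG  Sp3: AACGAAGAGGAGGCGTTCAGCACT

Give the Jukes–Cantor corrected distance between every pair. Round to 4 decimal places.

d(Sp1,Sp2) = 0.5199, d(Sp1,Sp3) = 0.7083, d(Sp2,Sp3) = 0.4408

Sp1–Sp2: 9/24 sites differ → p = 0.375, d = −0.75 ln(1 − 0.5) = 0.519860 ≈ 0.5199.
Sp1–Sp3: 11/24 sites differ → p ≈ 0.458333, d = −0.75 ln(1 − 0.611111) = 0.708346 ≈ 0.7083.
Sp2–Sp3: 8/24 sites differ → p ≈ 0.333333, d = −0.75 ln(1 − 0.444444) = 0.440839 ≈ 0.4408.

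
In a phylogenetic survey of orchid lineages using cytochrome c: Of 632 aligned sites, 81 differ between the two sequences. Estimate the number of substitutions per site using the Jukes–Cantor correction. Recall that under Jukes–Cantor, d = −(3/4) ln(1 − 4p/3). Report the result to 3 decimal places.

p = 81/632 ≈ 0.128165.
d = −(3/4) ln(1 − 4p/3) = −0.75 ln(1 − 0.170887) = −0.75 ln(0.829113)
  = −0.75 × (-0.187399) = 0.140549 substitutions/site.

0.141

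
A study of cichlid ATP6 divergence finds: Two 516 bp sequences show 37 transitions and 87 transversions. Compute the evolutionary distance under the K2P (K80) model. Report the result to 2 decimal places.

0.29

P = 37/516 ≈ 0.071705 and Q = 87/516 ≈ 0.168605.
Under the Kimura two-parameter model, d = −½ ln(1 − 2P − Q) − ¼ ln(1 − 2Q).
1 − 2P − Q = 0.687985, giving −½ ln(0.687985) = 0.186994.
1 − 2Q = 0.66279, giving −¼ ln(0.66279) = 0.102824.
d = 0.186994 + 0.102824 = 0.289818.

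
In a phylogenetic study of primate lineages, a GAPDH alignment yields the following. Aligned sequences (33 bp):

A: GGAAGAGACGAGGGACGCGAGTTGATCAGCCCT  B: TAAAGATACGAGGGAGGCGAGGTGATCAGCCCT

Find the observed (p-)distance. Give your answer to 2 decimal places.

The sequences differ at 5 of 33 positions (sites 1, 2, 7, 16, 22).
p = 5/33 = 0.151515… ≈ 0.15 (to 2 d.p.).

0.15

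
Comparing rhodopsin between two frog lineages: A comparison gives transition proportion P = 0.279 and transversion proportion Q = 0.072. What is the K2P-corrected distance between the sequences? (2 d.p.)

0.54

Under the Kimura two-parameter model, d = −½ ln(1 − 2P − Q) − ¼ ln(1 − 2Q).
1 − 2P − Q = 0.37, giving −½ ln(0.37) = 0.497126.
1 − 2Q = 0.856, giving −¼ ln(0.856) = 0.038871.
d = 0.497126 + 0.038871 = 0.535997.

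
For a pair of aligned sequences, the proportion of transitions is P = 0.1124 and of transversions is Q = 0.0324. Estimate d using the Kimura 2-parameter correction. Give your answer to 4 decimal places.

Under the Kimura two-parameter model, d = −½ ln(1 − 2P − Q) − ¼ ln(1 − 2Q).
1 − 2P − Q = 0.7428, giving −½ ln(0.7428) = 0.148664.
1 − 2Q = 0.9352, giving −¼ ln(0.9352) = 0.016749.
d = 0.148664 + 0.016749 = 0.165413.

0.1654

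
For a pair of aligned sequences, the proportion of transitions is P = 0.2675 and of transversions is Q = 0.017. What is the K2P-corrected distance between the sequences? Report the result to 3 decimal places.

0.410

Under the Kimura two-parameter model, d = −½ ln(1 − 2P − Q) − ¼ ln(1 − 2Q).
1 − 2P − Q = 0.448, giving −½ ln(0.448) = 0.401481.
1 − 2Q = 0.966, giving −¼ ln(0.966) = 0.008648.
d = 0.401481 + 0.008648 = 0.410129.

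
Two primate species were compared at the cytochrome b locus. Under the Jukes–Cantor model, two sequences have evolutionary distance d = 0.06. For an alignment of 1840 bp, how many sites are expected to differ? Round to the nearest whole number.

106

Invert JC69: p = (3/4)(1 − e^(−4d/3)) = 0.75 × (1 − e^(-0.08)) = 0.75 × (1 − 0.923116) = 0.057663.
Expected differing sites = pL ≈ 0.057663 × 1840 = 106.09992 ≈ 106.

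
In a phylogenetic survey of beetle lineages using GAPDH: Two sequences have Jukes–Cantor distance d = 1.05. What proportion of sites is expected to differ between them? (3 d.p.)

p = (3/4)(1 − e^(−4d/3)) = 0.75 × (1 − e^(-1.4)) = 0.75 × (1 − 0.246597) = 0.565052.

0.565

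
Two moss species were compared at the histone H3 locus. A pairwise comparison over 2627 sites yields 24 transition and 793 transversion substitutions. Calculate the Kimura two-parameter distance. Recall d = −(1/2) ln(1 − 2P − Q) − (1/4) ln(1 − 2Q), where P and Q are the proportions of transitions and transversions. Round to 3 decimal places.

0.424

P = 24/2627 ≈ 0.009136 and Q = 793/2627 ≈ 0.301865.
Under the Kimura two-parameter model, d = −½ ln(1 − 2P − Q) − ¼ ln(1 − 2Q).
1 − 2P − Q = 0.679863, giving −½ ln(0.679863) = 0.192932.
1 − 2Q = 0.39627, giving −¼ ln(0.39627) = 0.231415.
d = 0.192932 + 0.231415 = 0.424347.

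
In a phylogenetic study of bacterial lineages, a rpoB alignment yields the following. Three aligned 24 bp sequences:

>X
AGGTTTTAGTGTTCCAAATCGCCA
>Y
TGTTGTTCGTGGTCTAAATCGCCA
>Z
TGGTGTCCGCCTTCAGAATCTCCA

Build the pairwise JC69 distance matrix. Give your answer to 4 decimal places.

d(X,Y) = 0.3041, d(X,Z) = 0.5199, d(Y,Z) = 0.4408

X–Y: 6/24 sites differ → p = 0.25, d = −0.75 ln(1 − 0.333333) = 0.304098 ≈ 0.3041.
X–Z: 9/24 sites differ → p = 0.375, d = −0.75 ln(1 − 0.5) = 0.519860 ≈ 0.5199.
Y–Z: 8/24 sites differ → p ≈ 0.333333, d = −0.75 ln(1 − 0.444444) = 0.440839 ≈ 0.4408.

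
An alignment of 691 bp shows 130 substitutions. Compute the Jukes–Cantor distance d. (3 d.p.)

p = 130/691 ≈ 0.188133.
d = −(3/4) ln(1 − 4p/3) = −0.75 ln(1 − 0.250844) = −0.75 ln(0.749156)
  = −0.75 × (-0.288808) = 0.216606 substitutions/site.

0.217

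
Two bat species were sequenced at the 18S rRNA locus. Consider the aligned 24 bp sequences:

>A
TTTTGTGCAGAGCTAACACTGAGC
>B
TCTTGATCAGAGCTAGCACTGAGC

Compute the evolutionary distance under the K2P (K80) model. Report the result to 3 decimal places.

Of 24 sites, 2 differences are transitions and 2 are transversions, so P = 2/24 ≈ 0.083333 and Q = 2/24 ≈ 0.083333.
Under the Kimura two-parameter model, d = −½ ln(1 − 2P − Q) − ¼ ln(1 − 2Q).
1 − 2P − Q = 0.750001, giving −½ ln(0.750001) = 0.143840.
1 − 2Q = 0.833334, giving −¼ ln(0.833334) = 0.045580.
d = 0.143840 + 0.045580 = 0.189420.

0.189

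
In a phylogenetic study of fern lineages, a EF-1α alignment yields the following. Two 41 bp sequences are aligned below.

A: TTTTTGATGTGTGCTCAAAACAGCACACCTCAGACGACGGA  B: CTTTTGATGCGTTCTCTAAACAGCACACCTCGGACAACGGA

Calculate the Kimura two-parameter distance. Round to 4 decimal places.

0.1655

Of 41 sites, 4 differences are transitions and 2 are transversions, so P = 4/41 ≈ 0.097561 and Q = 2/41 ≈ 0.04878.
Under the Kimura two-parameter model, d = −½ ln(1 − 2P − Q) − ¼ ln(1 − 2Q).
1 − 2P − Q = 0.756098, giving −½ ln(0.756098) = 0.139792.
1 − 2Q = 0.90244, giving −¼ ln(0.90244) = 0.025663.
d = 0.139792 + 0.025663 = 0.165455.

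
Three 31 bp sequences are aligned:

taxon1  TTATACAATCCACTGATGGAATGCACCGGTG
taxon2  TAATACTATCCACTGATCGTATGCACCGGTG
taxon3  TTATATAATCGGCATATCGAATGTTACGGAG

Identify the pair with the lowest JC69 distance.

taxon1 and taxon2

taxon1–taxon2: 4/31 differ, p = 0.129, d = 0.142.
taxon1–taxon3: 10/31 differ, p = 0.323, d = 0.422.
taxon2–taxon3: 12/31 differ, p = 0.387, d = 0.544.
The smallest distance is between taxon1 and taxon2.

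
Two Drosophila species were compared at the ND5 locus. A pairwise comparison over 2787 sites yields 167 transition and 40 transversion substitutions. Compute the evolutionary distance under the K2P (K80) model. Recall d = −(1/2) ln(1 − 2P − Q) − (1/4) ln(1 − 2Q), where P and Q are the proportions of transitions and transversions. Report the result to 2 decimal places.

P = 167/2787 ≈ 0.059921 and Q = 40/2787 ≈ 0.014352.
Under the Kimura two-parameter model, d = −½ ln(1 − 2P − Q) − ¼ ln(1 − 2Q).
1 − 2P − Q = 0.865806, giving −½ ln(0.865806) = 0.072047.
1 − 2Q = 0.971296, giving −¼ ln(0.971296) = 0.007281.
d = 0.072047 + 0.007281 = 0.079328.

0.08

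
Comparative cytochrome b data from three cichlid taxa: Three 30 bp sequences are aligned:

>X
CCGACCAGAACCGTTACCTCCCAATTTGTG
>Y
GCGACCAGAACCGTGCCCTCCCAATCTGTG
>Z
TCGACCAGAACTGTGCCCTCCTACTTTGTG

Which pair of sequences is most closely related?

X and Y

X–Y: 4/30 differ, p = 0.133, d = 0.147.
X–Z: 6/30 differ, p = 0.200, d = 0.233.
Y–Z: 5/30 differ, p = 0.167, d = 0.188.
The smallest distance is between X and Y.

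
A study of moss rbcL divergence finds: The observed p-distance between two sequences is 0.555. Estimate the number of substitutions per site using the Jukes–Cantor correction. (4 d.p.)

1.0103

d = −(3/4) ln(1 − 4p/3) = −0.75 ln(1 − 0.74) = −0.75 ln(0.26)
  = −0.75 × (-1.347074) = 1.010306 substitutions/site.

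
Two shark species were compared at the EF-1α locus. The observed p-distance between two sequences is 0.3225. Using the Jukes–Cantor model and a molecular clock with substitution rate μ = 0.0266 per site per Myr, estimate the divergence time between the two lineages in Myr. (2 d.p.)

7.92

d = −(3/4) ln(1 − 4p/3) = −0.75 ln(1 − 0.43) = −0.75 ln(0.57)
  = −0.75 × (-0.562119) = 0.421589 substitutions/site.
Under a molecular clock d = 2μt, so t = d/(2μ) = 0.421589 / (2 × 0.0266) = 7.92 Myr.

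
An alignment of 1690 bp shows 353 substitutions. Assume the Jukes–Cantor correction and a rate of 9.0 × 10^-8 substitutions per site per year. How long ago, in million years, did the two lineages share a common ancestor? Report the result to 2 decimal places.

1.36

p = 353/1690 ≈ 0.208876.
d = −(3/4) ln(1 − 4p/3) = −0.75 ln(1 − 0.278501) = −0.75 ln(0.721499)
  = −0.75 × (-0.326424) = 0.244818 substitutions/site.
Under a molecular clock d = 2μt, so t = d/(2μ) = 0.244818 / (2 × 9.0 × 10^-8) = 1.36 million years.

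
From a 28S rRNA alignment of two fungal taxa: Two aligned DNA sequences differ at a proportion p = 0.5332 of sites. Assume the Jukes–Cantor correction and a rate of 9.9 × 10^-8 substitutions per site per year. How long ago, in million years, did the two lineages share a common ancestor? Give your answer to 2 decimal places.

d = −(3/4) ln(1 − 4p/3) = −0.75 ln(1 − 0.710933) = −0.75 ln(0.289067)
  = −0.75 × (-1.241097) = 0.930823 substitutions/site.
Under a molecular clock d = 2μt, so t = d/(2μ) = 0.930823 / (2 × 9.9 × 10^-8) = 4.70 million years.

4.70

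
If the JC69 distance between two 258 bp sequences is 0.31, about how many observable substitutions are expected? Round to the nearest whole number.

Invert JC69: p = (3/4)(1 − e^(−4d/3)) = 0.75 × (1 − e^(-0.413333)) = 0.75 × (1 − 0.661442) = 0.253919.
Expected differing sites = pL ≈ 0.253919 × 258 = 65.511102 ≈ 66.

66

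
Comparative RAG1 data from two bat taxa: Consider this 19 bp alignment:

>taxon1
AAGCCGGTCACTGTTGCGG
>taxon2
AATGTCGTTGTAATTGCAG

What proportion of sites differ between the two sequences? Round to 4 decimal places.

The sequences differ at 10 of 19 positions (sites 3, 4, 5, 6, 9, 10, 11, 12, 13, 18).
p = 10/19 = 0.526315… ≈ 0.5263 (to 4 d.p.).

0.5263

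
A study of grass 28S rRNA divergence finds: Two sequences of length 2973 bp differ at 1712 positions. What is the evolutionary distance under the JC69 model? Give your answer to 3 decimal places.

1.095

p = 1712/2973 ≈ 0.575849.
d = −(3/4) ln(1 − 4p/3) = −0.75 ln(1 − 0.767799) = −0.75 ln(0.232201)
  = −0.75 × (-1.460152) = 1.095114 substitutions/site.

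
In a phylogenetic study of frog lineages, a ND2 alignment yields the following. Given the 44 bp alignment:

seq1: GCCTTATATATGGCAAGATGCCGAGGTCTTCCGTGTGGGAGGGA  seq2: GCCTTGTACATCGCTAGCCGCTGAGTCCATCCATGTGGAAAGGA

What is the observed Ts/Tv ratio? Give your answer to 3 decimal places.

1.600

Transitions are A↔G and C↔T; transversions are all other mismatches.
Transitions: 8. Transversions: 5.
R = 8/5 = 1.600.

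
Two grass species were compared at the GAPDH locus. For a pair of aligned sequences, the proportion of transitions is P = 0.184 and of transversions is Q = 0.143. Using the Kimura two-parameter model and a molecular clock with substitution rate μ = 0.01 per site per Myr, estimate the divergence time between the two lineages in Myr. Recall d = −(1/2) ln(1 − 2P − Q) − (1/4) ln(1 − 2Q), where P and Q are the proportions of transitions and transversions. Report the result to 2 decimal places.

22.10

Under the Kimura two-parameter model, d = −½ ln(1 − 2P − Q) − ¼ ln(1 − 2Q).
1 − 2P − Q = 0.489, giving −½ ln(0.489) = 0.357696.
1 − 2Q = 0.714, giving −¼ ln(0.714) = 0.084218.
d = 0.357696 + 0.084218 = 0.441914.
Under a molecular clock d = 2μt, so t = d/(2μ) = 0.441914 / (2 × 0.01) = 22.10 Myr.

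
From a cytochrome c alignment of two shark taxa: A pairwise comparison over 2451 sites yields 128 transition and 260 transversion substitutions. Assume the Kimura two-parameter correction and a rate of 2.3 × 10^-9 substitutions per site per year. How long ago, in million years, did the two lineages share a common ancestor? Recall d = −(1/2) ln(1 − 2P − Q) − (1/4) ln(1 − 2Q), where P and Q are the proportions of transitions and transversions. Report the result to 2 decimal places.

P = 128/2451 ≈ 0.052224 and Q = 260/2451 ≈ 0.106079.
Under the Kimura two-parameter model, d = −½ ln(1 − 2P − Q) − ¼ ln(1 − 2Q).
1 − 2P − Q = 0.789473, giving −½ ln(0.789473) = 0.118195.
1 − 2Q = 0.787842, giving −¼ ln(0.787842) = 0.059614.
d = 0.118195 + 0.059614 = 0.177809.
Under a molecular clock d = 2μt, so t = d/(2μ) = 0.177809 / (2 × 2.3 × 10^-9) = 38.65 million years.

38.65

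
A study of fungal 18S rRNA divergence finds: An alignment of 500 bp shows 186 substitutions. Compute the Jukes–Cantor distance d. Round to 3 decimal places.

p = 186/500 = 0.372.
d = −(3/4) ln(1 − 4p/3) = −0.75 ln(1 − 0.496) = −0.75 ln(0.504)
  = −0.75 × (-0.685179) = 0.513884 substitutions/site.

0.514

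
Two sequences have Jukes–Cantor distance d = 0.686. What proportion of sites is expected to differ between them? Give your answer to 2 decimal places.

p = (3/4)(1 − e^(−4d/3)) = 0.75 × (1 − e^(-0.914667)) = 0.75 × (1 − 0.400650) = 0.449513.

0.45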